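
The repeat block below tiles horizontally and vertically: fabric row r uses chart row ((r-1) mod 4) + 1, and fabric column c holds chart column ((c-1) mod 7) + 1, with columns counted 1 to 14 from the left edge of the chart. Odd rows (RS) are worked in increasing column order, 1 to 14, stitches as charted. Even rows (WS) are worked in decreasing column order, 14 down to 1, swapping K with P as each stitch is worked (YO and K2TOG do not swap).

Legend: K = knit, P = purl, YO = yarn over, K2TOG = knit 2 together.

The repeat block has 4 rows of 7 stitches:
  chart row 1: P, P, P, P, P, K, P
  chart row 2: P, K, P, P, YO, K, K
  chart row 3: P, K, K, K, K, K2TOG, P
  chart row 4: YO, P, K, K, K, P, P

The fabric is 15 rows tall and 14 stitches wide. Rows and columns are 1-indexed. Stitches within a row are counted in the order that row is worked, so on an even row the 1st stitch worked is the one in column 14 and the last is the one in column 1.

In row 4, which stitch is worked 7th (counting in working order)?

Row 4: (4-1) mod 4 = 3, so use chart row 4. Even row -> WS.
Chart row 4 tiled across columns 1-14: YO P K K K P P YO P K K K P P
Wrong side: read the tiled row from column 14 down to 1 and exchange K with P (leave YO, K2TOG).
Row 4 as worked: K K P P P K YO K K P P P K YO
The 7th stitch worked is YO.

Result:
YO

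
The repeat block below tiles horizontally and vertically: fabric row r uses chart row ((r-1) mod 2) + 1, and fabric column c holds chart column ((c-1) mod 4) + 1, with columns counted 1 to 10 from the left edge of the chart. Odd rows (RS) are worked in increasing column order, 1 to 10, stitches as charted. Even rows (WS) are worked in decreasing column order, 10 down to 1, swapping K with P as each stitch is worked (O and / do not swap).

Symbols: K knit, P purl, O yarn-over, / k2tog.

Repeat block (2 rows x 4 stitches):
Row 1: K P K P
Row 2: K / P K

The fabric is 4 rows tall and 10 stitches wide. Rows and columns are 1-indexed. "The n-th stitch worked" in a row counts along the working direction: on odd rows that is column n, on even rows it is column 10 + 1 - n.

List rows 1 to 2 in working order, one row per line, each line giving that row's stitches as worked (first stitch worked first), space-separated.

Row 1: chart row 1, RS - tile across columns 1-10 and work as-is.
Row 2: chart row 2, WS - tiled (columns 1-10): K / P K K / P K K /; work from column 10 back to 1 with K<->P swapped.

== ROWS AS WORKED ==
K P K P K P K P K P
/ P P K / P P K / P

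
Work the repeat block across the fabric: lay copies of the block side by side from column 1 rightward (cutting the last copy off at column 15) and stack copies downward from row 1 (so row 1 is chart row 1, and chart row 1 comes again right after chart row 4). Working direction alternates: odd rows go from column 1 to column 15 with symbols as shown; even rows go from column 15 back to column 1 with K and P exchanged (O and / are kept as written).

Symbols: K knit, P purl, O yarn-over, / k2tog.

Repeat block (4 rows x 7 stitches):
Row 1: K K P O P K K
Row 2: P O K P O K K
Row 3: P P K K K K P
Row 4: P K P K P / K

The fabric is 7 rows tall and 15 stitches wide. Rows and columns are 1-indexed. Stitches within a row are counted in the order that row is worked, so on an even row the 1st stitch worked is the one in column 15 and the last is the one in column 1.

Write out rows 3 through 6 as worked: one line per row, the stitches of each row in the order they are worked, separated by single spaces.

== ROWS AS WORKED ==
P P K K K K P P P K K K K P P
K P / K P K P K P / K P K P K
K K P O P K K K K P O P K K K
K P P O K P O K P P O K P O K

Derivation:
Row 3: chart row 3, RS - tile across columns 1-15 and work as-is.
Row 4: chart row 4, WS - tiled (columns 1-15): P K P K P / K P K P K P / K P; work from column 15 back to 1 with K<->P swapped.
Row 5: chart row 1, RS - tile across columns 1-15 and work as-is.
Row 6: chart row 2, WS - tiled (columns 1-15): P O K P O K K P O K P O K K P; work from column 15 back to 1 with K<->P swapped.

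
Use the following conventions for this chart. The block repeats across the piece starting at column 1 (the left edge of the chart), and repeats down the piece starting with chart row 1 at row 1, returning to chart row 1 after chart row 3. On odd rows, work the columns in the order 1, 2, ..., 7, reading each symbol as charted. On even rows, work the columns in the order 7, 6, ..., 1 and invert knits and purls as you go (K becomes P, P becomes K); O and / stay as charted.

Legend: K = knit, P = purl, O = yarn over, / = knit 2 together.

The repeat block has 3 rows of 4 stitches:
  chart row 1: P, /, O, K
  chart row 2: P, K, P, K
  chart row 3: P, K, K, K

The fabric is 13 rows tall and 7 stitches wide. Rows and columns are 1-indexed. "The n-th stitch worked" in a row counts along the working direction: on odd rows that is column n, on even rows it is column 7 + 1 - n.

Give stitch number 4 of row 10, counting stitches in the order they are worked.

Row 10: (10-1) mod 3 = 0, so use chart row 1. Even row -> WS.
Chart row 1 tiled across columns 1-7: P / O K P / O
WS row: flip the tiled sequence (start at column 7) and apply K<->P; O and / stay.
Row 10 as worked: O / K P O / K
Stitch 4 in working order -> P

Stitch:
P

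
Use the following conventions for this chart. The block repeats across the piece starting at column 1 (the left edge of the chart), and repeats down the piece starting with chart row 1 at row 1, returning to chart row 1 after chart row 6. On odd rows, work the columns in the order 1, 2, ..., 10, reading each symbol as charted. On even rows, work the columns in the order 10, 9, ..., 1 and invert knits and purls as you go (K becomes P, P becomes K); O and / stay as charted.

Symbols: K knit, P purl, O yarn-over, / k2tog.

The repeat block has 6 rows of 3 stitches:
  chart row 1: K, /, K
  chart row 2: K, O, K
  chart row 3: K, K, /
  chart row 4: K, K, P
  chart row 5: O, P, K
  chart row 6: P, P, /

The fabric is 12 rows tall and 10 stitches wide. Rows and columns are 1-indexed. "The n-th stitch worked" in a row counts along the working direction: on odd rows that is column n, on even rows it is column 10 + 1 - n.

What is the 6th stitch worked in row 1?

Row 1: (1-1) mod 6 = 0, so use chart row 1. Odd row -> RS.
Chart row 1 tiled across columns 1-10: K / K K / K K / K K
RS: work column 1 to column 10, symbols as charted — the tiled row is the row as worked.
Stitch 6 in working order -> K

Stitch:
K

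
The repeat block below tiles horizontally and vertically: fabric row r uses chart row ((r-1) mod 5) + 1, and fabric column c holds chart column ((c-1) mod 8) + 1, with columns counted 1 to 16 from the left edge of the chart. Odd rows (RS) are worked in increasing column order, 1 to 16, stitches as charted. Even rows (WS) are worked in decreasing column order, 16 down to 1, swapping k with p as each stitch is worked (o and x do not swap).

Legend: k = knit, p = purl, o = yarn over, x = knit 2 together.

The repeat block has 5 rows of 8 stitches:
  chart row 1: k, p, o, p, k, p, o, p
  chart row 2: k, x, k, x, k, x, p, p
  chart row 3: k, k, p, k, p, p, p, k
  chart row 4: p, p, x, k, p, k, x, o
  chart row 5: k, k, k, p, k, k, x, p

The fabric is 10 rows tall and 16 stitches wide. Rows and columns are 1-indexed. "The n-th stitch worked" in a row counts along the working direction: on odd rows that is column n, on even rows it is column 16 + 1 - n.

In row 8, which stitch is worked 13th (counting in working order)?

Result:
p

Derivation:
Row 8: (8-1) mod 5 = 2, so use chart row 3. Even row -> WS.
Chart row 3 tiled across columns 1-16: k k p k p p p k k k p k p p p k
WS row: flip the tiled sequence (start at column 16) and apply k<->p; o and x stay.
Row 8 as worked: p k k k p k p p p k k k p k p p
Counting 13 along the worked row gives p.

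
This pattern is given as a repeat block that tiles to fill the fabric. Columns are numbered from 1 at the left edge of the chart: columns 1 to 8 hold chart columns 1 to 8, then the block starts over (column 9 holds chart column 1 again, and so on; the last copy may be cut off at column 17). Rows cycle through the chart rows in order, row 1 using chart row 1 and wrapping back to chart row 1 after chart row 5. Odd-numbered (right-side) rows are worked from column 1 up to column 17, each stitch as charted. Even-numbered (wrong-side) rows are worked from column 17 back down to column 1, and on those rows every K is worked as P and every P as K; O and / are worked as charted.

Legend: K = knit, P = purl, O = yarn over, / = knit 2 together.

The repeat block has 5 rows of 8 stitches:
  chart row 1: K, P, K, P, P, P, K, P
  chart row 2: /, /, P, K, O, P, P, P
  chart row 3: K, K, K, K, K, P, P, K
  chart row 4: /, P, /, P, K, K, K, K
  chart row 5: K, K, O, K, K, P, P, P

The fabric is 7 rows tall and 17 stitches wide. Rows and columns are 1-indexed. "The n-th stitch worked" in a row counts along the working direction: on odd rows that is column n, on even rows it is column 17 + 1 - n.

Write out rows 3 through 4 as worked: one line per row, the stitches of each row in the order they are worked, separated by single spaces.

Rows as worked:
K K K K K P P K K K K K K P P K K
/ P P P P K / K / P P P P K / K /

Derivation:
Row 3: chart row 3, RS - tile across columns 1-17 and work as-is.
Row 4: chart row 4, WS - tiled (columns 1-17): / P / P K K K K / P / P K K K K /; work from column 17 back to 1 with K<->P swapped.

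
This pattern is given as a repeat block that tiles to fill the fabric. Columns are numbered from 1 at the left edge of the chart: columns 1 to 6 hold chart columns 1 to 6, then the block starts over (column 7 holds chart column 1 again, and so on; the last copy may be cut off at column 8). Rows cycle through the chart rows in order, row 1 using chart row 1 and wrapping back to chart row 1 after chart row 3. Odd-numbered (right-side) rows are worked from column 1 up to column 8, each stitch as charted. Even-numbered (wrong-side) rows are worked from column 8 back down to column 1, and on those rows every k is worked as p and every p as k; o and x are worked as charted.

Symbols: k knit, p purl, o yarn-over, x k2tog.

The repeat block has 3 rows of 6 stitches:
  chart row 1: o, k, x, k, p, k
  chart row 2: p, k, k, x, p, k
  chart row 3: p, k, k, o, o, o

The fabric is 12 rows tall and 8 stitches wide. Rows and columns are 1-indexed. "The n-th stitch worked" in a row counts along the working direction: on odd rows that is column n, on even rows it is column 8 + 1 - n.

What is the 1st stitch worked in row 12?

Result:
p

Derivation:
For row 12: chart row = ((12-1) mod 3) + 1 = 3; this is a WS (even) row.
Chart row 3 tiled across columns 1-8: p k k o o o p k
Wrong side: read the tiled row from column 8 down to 1 and exchange k with p (leave o, x).
Row 12 as worked: p k o o o p p k
Stitch 1 in working order -> p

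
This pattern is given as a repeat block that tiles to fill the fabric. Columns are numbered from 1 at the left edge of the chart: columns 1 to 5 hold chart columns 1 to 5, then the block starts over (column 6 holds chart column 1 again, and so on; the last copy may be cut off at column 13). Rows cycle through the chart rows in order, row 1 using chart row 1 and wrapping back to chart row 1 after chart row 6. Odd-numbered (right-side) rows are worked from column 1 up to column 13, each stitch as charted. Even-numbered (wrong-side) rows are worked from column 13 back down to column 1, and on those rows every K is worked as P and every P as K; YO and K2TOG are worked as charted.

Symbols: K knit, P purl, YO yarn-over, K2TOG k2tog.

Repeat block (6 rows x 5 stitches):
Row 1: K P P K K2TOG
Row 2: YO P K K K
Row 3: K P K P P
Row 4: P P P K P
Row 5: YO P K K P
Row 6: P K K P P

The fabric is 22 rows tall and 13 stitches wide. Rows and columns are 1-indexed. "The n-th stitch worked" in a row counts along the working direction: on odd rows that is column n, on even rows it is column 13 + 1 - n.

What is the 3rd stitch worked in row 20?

Row 20 uses chart row ((20-1) mod 6)+1 = 2. Row 20 is even, so WS.
Chart row 2 tiled across columns 1-13: YO P K K K YO P K K K YO P K
WS: work from column 13 back to column 1 (reverse the tiled row), swapping K<->P (YO and K2TOG unchanged).
Row 20 as worked: P K YO P P P K YO P P P K YO
Counting 3 along the worked row gives YO.

Result:
YO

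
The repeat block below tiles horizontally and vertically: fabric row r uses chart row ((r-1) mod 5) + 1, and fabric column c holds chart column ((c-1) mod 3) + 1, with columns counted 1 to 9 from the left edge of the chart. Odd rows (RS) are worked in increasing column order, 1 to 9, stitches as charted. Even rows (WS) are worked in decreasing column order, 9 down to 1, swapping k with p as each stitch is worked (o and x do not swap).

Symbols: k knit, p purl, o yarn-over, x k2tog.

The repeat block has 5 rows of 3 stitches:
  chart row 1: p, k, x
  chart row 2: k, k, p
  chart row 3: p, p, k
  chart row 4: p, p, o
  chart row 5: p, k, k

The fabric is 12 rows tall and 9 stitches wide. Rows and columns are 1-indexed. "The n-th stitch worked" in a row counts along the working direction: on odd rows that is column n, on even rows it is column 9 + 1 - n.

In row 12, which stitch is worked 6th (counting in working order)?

Row 12 uses chart row ((12-1) mod 5)+1 = 2. Row 12 is even, so WS.
Chart row 2 tiled across columns 1-9: k k p k k p k k p
WS: work from column 9 back to column 1 (reverse the tiled row), swapping k<->p (o and x unchanged).
Row 12 as worked: k p p k p p k p p
Stitch 6 in working order -> p

Result:
p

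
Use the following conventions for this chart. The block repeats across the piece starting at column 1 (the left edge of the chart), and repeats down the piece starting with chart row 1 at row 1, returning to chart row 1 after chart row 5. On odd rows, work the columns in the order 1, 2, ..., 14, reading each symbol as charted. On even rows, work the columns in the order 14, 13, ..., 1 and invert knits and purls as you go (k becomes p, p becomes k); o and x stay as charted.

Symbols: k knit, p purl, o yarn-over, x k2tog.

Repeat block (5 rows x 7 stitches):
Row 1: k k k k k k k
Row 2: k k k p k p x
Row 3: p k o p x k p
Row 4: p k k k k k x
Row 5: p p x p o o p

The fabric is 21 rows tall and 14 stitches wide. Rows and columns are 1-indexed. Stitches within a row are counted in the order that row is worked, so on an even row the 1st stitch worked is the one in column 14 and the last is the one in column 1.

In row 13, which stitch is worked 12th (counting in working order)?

Row 13 uses chart row ((13-1) mod 5)+1 = 3. Row 13 is odd, so RS.
Chart row 3 tiled across columns 1-14: p k o p x k p p k o p x k p
RS row: no reversal, no swap; stitch n worked = column n.
Counting 12 along the worked row gives x.

Stitch:
x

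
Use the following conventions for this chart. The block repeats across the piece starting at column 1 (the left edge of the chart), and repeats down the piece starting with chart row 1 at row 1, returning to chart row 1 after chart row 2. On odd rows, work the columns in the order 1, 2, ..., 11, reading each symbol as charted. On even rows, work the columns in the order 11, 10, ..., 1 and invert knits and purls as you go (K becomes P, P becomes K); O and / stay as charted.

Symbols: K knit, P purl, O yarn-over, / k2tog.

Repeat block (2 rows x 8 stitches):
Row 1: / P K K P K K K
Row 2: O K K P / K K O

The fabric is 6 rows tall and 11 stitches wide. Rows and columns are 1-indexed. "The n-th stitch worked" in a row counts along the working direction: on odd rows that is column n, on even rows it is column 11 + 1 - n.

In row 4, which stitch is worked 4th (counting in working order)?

Stitch:
O

Derivation:
Row 4: (4-1) mod 2 = 1, so use chart row 2. Even row -> WS.
Chart row 2 tiled across columns 1-11: O K K P / K K O O K K
WS: work from column 11 back to column 1 (reverse the tiled row), swapping K<->P (O and / unchanged).
Row 4 as worked: P P O O P P / K P P O
Stitch 4 in working order -> O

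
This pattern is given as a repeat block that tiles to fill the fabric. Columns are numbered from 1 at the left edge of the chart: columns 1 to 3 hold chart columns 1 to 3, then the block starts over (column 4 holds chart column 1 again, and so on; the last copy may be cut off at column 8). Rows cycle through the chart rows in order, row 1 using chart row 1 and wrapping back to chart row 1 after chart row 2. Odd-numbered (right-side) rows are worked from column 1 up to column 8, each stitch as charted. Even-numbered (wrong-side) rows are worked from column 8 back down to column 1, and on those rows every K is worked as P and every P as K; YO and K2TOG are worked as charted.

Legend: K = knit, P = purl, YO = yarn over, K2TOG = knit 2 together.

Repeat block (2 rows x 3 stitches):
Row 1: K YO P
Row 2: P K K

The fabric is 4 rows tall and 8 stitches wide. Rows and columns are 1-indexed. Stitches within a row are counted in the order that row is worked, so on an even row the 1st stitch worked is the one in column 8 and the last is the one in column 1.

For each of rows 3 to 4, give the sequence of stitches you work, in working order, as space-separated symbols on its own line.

Row 3: chart row 1, RS - tile across columns 1-8 and work as-is.
Row 4: chart row 2, WS - tiled (columns 1-8): P K K P K K P K; work from column 8 back to 1 with K<->P swapped.

== ROWS AS WORKED ==
K YO P K YO P K YO
P K P P K P P K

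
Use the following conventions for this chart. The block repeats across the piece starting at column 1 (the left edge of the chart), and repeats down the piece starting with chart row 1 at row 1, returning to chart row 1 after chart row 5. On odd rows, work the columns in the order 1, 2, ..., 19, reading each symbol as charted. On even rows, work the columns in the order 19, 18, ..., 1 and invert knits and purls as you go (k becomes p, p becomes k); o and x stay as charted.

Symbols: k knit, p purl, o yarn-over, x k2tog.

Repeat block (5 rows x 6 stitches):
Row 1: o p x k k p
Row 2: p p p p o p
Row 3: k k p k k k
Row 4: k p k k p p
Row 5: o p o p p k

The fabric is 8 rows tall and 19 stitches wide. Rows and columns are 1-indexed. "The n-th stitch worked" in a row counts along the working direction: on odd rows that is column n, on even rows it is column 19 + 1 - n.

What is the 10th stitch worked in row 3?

Result:
k

Derivation:
Row 3: (3-1) mod 5 = 2, so use chart row 3. Odd row -> RS.
Chart row 3 tiled across columns 1-19: k k p k k k k k p k k k k k p k k k k
RS row: no reversal, no swap; stitch n worked = column n.
The 10th stitch worked is k.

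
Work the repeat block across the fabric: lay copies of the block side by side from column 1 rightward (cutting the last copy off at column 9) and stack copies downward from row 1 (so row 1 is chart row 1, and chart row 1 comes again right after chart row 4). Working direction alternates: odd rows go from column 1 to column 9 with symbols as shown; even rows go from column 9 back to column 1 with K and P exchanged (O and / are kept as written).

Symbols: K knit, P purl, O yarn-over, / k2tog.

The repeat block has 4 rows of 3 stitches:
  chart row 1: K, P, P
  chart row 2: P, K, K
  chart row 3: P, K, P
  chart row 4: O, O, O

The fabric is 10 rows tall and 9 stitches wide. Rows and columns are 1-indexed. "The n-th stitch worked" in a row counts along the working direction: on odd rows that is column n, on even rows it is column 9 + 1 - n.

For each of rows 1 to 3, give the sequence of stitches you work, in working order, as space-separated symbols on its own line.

== ROWS AS WORKED ==
K P P K P P K P P
P P K P P K P P K
P K P P K P P K P

Derivation:
Row 1: chart row 1, RS - tile across columns 1-9 and work as-is.
Row 2: chart row 2, WS - tiled (columns 1-9): P K K P K K P K K; work from column 9 back to 1 with K<->P swapped.
Row 3: chart row 3, RS - tile across columns 1-9 and work as-is.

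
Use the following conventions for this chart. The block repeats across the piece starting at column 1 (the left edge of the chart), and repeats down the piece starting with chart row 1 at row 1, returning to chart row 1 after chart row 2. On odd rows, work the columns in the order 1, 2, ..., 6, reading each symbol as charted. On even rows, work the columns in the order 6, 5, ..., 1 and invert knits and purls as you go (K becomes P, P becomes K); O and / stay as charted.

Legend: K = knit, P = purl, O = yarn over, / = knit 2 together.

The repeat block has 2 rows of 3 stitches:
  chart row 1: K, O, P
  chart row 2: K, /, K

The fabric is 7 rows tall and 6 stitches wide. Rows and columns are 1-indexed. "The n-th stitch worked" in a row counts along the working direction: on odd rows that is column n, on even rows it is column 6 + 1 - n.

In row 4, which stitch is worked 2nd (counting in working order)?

For row 4: chart row = ((4-1) mod 2) + 1 = 2; this is a WS (even) row.
Chart row 2 tiled across columns 1-6: K / K K / K
WS: work from column 6 back to column 1 (reverse the tiled row), swapping K<->P (O and / unchanged).
Row 4 as worked: P / P P / P
Stitch 2 in working order -> /

Result:
/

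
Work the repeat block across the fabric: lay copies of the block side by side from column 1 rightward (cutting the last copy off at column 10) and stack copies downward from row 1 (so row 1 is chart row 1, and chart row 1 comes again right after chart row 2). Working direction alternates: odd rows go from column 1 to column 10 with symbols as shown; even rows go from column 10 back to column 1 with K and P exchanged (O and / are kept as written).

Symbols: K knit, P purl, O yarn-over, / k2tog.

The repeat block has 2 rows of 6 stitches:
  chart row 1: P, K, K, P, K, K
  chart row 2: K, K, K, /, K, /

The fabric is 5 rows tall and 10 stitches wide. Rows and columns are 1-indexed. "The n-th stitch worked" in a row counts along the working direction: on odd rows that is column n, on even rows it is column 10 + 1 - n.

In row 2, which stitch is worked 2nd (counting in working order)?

Result:
P

Derivation:
Row 2 uses chart row ((2-1) mod 2)+1 = 2. Row 2 is even, so WS.
Chart row 2 tiled across columns 1-10: K K K / K / K K K /
WS: work from column 10 back to column 1 (reverse the tiled row), swapping K<->P (O and / unchanged).
Row 2 as worked: / P P P / P / P P P
Stitch 2 in working order -> P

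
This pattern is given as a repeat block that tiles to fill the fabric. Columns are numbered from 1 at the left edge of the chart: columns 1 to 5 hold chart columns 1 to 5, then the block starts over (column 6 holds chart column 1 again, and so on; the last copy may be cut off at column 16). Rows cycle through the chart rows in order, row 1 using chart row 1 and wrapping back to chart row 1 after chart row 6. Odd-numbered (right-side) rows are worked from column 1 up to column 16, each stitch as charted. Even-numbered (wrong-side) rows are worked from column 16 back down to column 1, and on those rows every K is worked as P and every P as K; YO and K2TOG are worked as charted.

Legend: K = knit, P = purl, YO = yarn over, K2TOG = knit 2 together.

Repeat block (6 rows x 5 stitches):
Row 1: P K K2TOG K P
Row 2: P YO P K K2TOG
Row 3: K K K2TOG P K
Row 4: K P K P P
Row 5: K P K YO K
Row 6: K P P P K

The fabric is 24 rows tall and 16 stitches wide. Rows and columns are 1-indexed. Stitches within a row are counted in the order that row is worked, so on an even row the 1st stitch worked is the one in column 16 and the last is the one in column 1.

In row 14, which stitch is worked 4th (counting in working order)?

Row 14: (14-1) mod 6 = 1, so use chart row 2. Even row -> WS.
Chart row 2 tiled across columns 1-16: P YO P K K2TOG P YO P K K2TOG P YO P K K2TOG P
Wrong side: read the tiled row from column 16 down to 1 and exchange K with P (leave YO, K2TOG).
Row 14 as worked: K K2TOG P K YO K K2TOG P K YO K K2TOG P K YO K
Counting 4 along the worked row gives K.

Result:
K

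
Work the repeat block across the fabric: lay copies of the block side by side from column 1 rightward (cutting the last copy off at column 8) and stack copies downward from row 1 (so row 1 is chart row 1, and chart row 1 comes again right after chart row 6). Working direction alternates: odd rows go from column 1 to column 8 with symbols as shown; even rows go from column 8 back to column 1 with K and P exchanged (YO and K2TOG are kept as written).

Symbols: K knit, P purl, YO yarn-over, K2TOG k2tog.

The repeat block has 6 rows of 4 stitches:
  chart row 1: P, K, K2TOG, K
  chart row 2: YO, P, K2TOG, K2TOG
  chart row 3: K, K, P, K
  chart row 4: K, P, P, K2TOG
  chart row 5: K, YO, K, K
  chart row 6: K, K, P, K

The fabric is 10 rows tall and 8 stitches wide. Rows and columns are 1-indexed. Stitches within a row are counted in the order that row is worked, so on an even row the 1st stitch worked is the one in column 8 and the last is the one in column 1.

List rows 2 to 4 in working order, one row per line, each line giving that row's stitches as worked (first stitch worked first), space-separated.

Row 2: chart row 2, WS - tiled (columns 1-8): YO P K2TOG K2TOG YO P K2TOG K2TOG; work from column 8 back to 1 with K<->P swapped.
Row 3: chart row 3, RS - tile across columns 1-8 and work as-is.
Row 4: chart row 4, WS - tiled (columns 1-8): K P P K2TOG K P P K2TOG; work from column 8 back to 1 with K<->P swapped.

== ROWS AS WORKED ==
K2TOG K2TOG K YO K2TOG K2TOG K YO
K K P K K K P K
K2TOG K K P K2TOG K K P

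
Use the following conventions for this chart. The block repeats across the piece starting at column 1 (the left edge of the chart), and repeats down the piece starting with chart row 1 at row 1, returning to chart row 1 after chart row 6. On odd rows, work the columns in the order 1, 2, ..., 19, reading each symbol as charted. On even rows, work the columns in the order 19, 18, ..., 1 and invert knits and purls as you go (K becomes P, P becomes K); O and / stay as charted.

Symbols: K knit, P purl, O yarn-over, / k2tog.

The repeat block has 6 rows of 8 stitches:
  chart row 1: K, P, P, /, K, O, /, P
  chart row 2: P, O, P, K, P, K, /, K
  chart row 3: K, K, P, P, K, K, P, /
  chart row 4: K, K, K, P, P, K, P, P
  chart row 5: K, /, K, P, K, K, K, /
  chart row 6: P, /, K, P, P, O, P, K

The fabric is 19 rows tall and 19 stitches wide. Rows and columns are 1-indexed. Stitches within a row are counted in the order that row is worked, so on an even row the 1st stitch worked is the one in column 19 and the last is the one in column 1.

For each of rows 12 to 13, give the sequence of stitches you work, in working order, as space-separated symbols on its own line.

Rows as worked:
P / K P K O K K P / K P K O K K P / K
K P P / K O / P K P P / K O / P K P P

Derivation:
Row 12: chart row 6, WS - tiled (columns 1-19): P / K P P O P K P / K P P O P K P / K; work from column 19 back to 1 with K<->P swapped.
Row 13: chart row 1, RS - tile across columns 1-19 and work as-is.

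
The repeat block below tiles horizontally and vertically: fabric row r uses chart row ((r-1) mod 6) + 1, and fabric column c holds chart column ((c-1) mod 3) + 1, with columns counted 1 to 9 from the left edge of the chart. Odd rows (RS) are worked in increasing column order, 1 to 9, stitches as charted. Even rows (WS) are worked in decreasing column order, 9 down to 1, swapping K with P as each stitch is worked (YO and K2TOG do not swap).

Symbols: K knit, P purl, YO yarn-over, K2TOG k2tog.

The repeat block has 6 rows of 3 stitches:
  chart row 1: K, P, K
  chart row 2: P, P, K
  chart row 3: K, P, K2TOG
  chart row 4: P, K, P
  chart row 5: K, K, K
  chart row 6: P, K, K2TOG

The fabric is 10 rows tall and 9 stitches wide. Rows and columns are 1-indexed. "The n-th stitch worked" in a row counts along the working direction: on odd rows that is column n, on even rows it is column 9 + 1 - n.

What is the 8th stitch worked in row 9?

== STITCH ==
P

Derivation:
Row 9 uses chart row ((9-1) mod 6)+1 = 3. Row 9 is odd, so RS.
Chart row 3 tiled across columns 1-9: K P K2TOG K P K2TOG K P K2TOG
RS: work column 1 to column 9, symbols as charted — the tiled row is the row as worked.
The 8th stitch worked is P.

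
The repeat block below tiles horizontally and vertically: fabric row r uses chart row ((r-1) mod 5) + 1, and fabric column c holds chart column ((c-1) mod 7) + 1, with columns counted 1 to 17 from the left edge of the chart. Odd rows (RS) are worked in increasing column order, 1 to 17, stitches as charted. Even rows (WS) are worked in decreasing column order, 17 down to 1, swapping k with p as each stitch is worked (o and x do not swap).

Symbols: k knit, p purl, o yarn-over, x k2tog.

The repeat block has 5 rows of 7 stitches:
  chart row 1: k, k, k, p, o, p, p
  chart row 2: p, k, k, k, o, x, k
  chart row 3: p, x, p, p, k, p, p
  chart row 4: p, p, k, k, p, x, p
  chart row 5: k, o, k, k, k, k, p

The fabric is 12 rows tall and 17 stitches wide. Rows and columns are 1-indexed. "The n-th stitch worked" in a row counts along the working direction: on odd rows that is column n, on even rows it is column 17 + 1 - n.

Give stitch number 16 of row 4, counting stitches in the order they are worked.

== STITCH ==
k

Derivation:
Row 4 uses chart row ((4-1) mod 5)+1 = 4. Row 4 is even, so WS.
Chart row 4 tiled across columns 1-17: p p k k p x p p p k k p x p p p k
WS: work from column 17 back to column 1 (reverse the tiled row), swapping k<->p (o and x unchanged).
Row 4 as worked: p k k k x k p p k k k x k p p k k
Stitch 16 in working order -> k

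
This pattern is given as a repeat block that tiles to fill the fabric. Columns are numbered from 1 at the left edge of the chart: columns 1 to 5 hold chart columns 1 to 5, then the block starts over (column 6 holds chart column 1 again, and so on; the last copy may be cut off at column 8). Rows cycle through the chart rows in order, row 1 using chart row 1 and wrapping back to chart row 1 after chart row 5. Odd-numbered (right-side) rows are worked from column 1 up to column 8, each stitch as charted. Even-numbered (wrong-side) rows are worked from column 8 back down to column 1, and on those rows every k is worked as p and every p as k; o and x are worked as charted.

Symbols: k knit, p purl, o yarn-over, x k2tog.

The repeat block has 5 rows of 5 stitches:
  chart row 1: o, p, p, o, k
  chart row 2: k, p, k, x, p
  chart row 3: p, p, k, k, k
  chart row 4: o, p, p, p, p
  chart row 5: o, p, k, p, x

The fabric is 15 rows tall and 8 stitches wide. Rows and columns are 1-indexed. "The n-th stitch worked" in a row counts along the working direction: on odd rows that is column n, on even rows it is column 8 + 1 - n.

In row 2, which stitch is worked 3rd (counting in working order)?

Result:
p

Derivation:
Row 2 uses chart row ((2-1) mod 5)+1 = 2. Row 2 is even, so WS.
Chart row 2 tiled across columns 1-8: k p k x p k p k
WS row: flip the tiled sequence (start at column 8) and apply k<->p; o and x stay.
Row 2 as worked: p k p k x p k p
Stitch 3 in working order -> p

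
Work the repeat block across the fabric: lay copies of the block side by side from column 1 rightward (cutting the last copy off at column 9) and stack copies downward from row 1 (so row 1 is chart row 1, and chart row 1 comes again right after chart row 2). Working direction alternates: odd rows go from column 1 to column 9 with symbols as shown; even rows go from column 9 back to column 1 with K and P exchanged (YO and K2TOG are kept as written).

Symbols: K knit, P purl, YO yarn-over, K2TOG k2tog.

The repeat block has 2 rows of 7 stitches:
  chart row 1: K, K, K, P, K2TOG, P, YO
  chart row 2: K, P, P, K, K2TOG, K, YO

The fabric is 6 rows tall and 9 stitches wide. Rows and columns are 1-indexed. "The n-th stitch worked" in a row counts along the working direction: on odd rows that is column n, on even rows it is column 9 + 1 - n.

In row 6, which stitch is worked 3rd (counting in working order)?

Row 6: (6-1) mod 2 = 1, so use chart row 2. Even row -> WS.
Chart row 2 tiled across columns 1-9: K P P K K2TOG K YO K P
WS row: flip the tiled sequence (start at column 9) and apply K<->P; YO and K2TOG stay.
Row 6 as worked: K P YO P K2TOG P K K P
The 3rd stitch worked is YO.

Result:
YO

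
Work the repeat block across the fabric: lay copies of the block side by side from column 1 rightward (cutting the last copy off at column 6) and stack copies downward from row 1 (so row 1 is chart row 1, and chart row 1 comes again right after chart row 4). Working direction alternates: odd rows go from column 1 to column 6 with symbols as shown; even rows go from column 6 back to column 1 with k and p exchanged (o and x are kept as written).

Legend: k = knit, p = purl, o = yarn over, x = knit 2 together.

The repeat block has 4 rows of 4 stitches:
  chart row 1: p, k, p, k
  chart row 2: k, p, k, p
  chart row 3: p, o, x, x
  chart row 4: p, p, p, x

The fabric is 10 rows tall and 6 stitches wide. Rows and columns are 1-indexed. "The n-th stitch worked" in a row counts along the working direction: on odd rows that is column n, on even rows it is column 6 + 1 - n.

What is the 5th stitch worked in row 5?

Stitch:
p

Derivation:
Row 5: (5-1) mod 4 = 0, so use chart row 1. Odd row -> RS.
Chart row 1 tiled across columns 1-6: p k p k p k
Right side: take the tiled row as-is (worked left to right from column 1).
Stitch 5 in working order -> p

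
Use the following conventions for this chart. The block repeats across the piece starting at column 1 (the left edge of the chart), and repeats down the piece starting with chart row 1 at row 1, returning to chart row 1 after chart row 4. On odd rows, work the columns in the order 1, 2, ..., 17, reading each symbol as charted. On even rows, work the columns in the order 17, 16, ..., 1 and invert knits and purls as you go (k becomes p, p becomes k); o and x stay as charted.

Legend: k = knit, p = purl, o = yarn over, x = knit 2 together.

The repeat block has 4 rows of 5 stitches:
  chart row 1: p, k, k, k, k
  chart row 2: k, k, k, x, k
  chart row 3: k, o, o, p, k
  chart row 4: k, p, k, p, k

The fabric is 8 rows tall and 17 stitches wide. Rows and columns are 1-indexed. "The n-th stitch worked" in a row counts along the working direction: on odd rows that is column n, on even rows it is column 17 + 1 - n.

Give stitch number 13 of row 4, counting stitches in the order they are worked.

For row 4: chart row = ((4-1) mod 4) + 1 = 4; this is a WS (even) row.
Chart row 4 tiled across columns 1-17: k p k p k k p k p k k p k p k k p
WS row: flip the tiled sequence (start at column 17) and apply k<->p; o and x stay.
Row 4 as worked: k p p k p k p p k p k p p k p k p
Counting 13 along the worked row gives p.

Stitch:
p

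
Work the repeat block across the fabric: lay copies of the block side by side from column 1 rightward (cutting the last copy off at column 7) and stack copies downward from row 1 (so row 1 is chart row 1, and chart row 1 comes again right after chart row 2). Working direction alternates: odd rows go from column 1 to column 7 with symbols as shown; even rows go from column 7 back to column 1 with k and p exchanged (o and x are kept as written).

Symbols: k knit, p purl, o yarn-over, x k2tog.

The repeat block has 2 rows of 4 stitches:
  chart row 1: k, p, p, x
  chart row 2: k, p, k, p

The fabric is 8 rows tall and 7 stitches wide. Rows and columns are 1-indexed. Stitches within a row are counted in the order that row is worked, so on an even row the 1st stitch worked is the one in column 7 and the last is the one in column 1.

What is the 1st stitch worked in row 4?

For row 4: chart row = ((4-1) mod 2) + 1 = 2; this is a WS (even) row.
Chart row 2 tiled across columns 1-7: k p k p k p k
WS row: flip the tiled sequence (start at column 7) and apply k<->p; o and x stay.
Row 4 as worked: p k p k p k p
Counting 1 along the worked row gives p.

Stitch:
p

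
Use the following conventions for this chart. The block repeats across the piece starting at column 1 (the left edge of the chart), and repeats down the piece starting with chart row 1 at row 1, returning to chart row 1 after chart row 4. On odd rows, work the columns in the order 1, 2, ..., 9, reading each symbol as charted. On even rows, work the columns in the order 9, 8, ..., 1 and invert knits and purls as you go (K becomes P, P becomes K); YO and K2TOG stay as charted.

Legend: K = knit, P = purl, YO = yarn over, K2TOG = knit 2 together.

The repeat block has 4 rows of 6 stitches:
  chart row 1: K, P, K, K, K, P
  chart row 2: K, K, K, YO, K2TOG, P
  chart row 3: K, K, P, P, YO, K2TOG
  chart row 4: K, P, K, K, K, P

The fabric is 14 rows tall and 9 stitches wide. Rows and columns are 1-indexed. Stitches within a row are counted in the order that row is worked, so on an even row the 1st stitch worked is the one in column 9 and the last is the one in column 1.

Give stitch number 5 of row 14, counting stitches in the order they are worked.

Stitch:
K2TOG

Derivation:
Row 14: (14-1) mod 4 = 1, so use chart row 2. Even row -> WS.
Chart row 2 tiled across columns 1-9: K K K YO K2TOG P K K K
WS row: flip the tiled sequence (start at column 9) and apply K<->P; YO and K2TOG stay.
Row 14 as worked: P P P K K2TOG YO P P P
Stitch 5 in working order -> K2TOG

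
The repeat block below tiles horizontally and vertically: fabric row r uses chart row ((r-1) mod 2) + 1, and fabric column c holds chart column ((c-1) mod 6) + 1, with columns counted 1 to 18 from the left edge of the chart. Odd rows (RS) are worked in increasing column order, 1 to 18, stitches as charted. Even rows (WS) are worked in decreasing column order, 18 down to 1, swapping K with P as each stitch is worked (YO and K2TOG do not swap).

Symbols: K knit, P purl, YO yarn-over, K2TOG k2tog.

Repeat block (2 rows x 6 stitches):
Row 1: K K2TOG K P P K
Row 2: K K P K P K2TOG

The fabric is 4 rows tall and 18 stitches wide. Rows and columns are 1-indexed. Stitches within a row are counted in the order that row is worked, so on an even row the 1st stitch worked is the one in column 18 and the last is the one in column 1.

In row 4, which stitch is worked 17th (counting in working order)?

== STITCH ==
P

Derivation:
For row 4: chart row = ((4-1) mod 2) + 1 = 2; this is a WS (even) row.
Chart row 2 tiled across columns 1-18: K K P K P K2TOG K K P K P K2TOG K K P K P K2TOG
WS row: flip the tiled sequence (start at column 18) and apply K<->P; YO and K2TOG stay.
Row 4 as worked: K2TOG K P K P P K2TOG K P K P P K2TOG K P K P P
The 17th stitch worked is P.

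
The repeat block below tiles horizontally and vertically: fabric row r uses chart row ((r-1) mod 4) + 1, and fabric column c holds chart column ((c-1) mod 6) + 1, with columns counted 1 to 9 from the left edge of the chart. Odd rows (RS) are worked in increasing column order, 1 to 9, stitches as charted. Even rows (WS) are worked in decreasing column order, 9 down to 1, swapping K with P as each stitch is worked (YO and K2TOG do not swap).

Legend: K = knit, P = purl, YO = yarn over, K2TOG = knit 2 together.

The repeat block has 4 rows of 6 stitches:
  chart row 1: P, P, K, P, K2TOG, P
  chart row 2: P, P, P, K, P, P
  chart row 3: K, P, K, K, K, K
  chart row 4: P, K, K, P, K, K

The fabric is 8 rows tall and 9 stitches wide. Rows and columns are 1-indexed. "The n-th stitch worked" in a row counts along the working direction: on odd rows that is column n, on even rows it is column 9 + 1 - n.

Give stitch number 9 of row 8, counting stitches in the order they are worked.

== STITCH ==
K

Derivation:
For row 8: chart row = ((8-1) mod 4) + 1 = 4; this is a WS (even) row.
Chart row 4 tiled across columns 1-9: P K K P K K P K K
WS row: flip the tiled sequence (start at column 9) and apply K<->P; YO and K2TOG stay.
Row 8 as worked: P P K P P K P P K
Stitch 9 in working order -> K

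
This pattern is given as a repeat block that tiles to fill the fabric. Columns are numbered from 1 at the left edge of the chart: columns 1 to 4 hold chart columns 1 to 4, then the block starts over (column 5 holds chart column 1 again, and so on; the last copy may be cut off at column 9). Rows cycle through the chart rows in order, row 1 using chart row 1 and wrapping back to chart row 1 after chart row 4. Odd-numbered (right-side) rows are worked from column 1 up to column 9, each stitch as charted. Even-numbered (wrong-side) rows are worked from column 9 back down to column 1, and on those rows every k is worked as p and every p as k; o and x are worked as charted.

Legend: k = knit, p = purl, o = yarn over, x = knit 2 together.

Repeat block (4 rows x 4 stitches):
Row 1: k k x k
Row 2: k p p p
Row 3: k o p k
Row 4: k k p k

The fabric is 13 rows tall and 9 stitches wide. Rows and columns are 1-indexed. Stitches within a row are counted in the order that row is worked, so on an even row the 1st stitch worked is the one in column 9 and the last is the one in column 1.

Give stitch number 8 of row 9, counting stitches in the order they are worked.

For row 9: chart row = ((9-1) mod 4) + 1 = 1; this is a RS (odd) row.
Chart row 1 tiled across columns 1-9: k k x k k k x k k
RS: work column 1 to column 9, symbols as charted — the tiled row is the row as worked.
Counting 8 along the worked row gives k.

Stitch:
k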